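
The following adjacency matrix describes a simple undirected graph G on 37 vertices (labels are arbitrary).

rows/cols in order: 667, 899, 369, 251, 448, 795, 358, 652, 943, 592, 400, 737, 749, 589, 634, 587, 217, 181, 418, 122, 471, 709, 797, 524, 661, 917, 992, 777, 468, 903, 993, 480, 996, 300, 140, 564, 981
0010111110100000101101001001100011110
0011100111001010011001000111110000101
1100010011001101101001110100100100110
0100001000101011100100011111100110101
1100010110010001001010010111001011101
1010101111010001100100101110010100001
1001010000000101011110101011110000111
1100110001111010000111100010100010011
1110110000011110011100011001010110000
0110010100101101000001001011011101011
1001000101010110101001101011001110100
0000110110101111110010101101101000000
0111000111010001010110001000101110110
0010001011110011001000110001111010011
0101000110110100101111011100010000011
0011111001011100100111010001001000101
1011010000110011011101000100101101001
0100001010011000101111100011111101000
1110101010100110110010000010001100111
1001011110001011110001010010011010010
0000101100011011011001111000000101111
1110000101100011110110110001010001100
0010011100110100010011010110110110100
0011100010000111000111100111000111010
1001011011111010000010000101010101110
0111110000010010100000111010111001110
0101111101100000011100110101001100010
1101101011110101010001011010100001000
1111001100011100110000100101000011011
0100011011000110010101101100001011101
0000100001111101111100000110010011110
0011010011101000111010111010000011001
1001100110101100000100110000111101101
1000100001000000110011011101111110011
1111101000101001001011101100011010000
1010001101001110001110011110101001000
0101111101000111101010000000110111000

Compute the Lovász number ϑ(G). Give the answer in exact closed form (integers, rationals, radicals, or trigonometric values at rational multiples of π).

sqrt(37)

deg(777) = 18; N(777) = {667, 899, 251, 448, 358, 943, 592, 400, 737, 589, 587, 181, 709, 524, 661, 992, 468, 300}.
deg(358) = 18; N(358) = {667, 251, 795, 589, 587, 181, 418, 122, 471, 797, 661, 992, 777, 468, 903, 140, 564, 981}.
Vertex 564 has 18 neighbors: 667, 369, 358, 652, 592, 749, 589, 634, 418, 122, 471, 524, 661, 917, 992, 468, 993, 300.
deg(418) = 18; N(418) = {667, 899, 369, 448, 358, 943, 400, 589, 634, 217, 181, 471, 992, 993, 480, 140, 564, 981}.
Every vertex has degree 18 (N=37); Paley(37): SR with (k,λ,μ)=(18,8,9).
Distinct eigenvalues (to 4 d.p.): [18.0, 2.5414, -3.5414].
Lovász: ϑ = −37(-sqrt(37)/2 - 1/2)/(18+-(-sqrt(37)/2 - 1/2)) = sqrt(37).
= 6.082762530… (decimal).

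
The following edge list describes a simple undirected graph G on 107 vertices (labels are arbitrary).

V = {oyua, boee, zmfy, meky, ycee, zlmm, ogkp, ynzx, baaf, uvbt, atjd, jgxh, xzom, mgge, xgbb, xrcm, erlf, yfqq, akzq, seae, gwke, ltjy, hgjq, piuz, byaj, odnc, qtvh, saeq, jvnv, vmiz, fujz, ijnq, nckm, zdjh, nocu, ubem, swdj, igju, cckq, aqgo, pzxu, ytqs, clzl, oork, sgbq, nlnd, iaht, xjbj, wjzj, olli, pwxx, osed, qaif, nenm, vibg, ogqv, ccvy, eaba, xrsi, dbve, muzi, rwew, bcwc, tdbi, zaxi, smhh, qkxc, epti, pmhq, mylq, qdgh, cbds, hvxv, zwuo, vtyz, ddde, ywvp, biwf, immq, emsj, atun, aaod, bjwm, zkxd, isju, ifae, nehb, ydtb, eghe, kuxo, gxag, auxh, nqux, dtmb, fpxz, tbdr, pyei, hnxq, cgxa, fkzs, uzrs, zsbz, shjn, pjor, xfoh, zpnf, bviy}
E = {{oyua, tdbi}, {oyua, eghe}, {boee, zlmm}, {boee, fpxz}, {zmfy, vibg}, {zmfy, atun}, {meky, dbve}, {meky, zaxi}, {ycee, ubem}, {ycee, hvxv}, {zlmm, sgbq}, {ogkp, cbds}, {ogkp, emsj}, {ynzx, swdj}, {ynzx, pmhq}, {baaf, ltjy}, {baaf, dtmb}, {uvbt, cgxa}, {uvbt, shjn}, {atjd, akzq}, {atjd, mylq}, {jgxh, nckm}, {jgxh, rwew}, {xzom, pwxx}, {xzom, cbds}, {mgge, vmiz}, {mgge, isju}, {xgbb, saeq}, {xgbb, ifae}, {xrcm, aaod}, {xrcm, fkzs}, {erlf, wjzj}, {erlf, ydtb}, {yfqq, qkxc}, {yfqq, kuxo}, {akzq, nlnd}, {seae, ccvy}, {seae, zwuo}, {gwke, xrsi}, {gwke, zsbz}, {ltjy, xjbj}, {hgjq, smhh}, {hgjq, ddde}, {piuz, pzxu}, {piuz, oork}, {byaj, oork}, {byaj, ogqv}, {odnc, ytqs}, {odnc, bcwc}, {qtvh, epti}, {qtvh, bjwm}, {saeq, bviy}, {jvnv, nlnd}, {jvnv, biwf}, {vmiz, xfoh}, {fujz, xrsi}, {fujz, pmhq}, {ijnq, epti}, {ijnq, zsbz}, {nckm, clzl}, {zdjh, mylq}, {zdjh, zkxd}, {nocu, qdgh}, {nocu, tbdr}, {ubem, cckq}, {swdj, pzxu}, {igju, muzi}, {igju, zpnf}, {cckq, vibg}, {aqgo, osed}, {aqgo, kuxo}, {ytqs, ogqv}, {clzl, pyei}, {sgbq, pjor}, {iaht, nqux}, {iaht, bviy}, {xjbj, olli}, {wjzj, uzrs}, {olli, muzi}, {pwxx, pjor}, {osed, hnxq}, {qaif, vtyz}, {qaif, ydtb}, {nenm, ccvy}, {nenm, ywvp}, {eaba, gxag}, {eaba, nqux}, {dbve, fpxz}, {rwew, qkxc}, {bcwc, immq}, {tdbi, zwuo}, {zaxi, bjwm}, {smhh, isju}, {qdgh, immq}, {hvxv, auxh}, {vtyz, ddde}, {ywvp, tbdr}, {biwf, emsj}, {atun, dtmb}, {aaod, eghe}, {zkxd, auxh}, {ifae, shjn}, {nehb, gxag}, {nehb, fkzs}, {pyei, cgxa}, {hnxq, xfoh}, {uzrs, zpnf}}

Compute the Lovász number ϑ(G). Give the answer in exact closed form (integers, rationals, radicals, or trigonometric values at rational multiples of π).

N(mylq) = {atjd, zdjh}, |N(mylq)| = 2.
Vertex zmfy has 2 neighbors: vibg, atun.
Vertex tdbi has 2 neighbors: oyua, zwuo.
N(baaf) = {ltjy, dtmb}, |N(baaf)| = 2.
107-vertex 2-regular graph: this is C_{107}, the 107-cycle.
Distinct eigenvalues (to 4 d.p.): [2.0, 1.9966, 1.9862, 1.969, 1.9451, 1.9144, 1.8771, 1.8334, 1.7833, 1.7271, 1.665, 1.5971, 1.5237, 1.445, 1.3614, 1.273, 1.1803, 1.0835, 0.983, 0.8791, 0.7721, 0.6625, 0.5506, 0.4369, 0.3216, 0.2052, 0.0881, -0.0294, -0.1467, -0.2635, -0.3794, -0.494, -0.6069, -0.7176, -0.826, -0.9314, -1.0337, -1.1324, -1.2272, -1.3178, -1.4038, -1.485, -1.561, -1.6317, -1.6968, -1.756, -1.8092, -1.8561, -1.8966, -1.9306, -1.9579, -1.9785, -1.9922, -1.9991].
Lovász: ϑ = −107(-2*cos(pi/107))/(2+-(-1)*2*cos(pi/107)) = 107*cos(pi/107)/(cos(pi/107) + 1).
≈ 53.4884684 (to 7 d.p.).
Sandwich: α(G)=53 ≤ ϑ(G)=107*cos(pi/107)/(cos(pi/107) + 1) ≤ χ(Ḡ)=54 (both strict).

107*cos(pi/107)/(cos(pi/107) + 1)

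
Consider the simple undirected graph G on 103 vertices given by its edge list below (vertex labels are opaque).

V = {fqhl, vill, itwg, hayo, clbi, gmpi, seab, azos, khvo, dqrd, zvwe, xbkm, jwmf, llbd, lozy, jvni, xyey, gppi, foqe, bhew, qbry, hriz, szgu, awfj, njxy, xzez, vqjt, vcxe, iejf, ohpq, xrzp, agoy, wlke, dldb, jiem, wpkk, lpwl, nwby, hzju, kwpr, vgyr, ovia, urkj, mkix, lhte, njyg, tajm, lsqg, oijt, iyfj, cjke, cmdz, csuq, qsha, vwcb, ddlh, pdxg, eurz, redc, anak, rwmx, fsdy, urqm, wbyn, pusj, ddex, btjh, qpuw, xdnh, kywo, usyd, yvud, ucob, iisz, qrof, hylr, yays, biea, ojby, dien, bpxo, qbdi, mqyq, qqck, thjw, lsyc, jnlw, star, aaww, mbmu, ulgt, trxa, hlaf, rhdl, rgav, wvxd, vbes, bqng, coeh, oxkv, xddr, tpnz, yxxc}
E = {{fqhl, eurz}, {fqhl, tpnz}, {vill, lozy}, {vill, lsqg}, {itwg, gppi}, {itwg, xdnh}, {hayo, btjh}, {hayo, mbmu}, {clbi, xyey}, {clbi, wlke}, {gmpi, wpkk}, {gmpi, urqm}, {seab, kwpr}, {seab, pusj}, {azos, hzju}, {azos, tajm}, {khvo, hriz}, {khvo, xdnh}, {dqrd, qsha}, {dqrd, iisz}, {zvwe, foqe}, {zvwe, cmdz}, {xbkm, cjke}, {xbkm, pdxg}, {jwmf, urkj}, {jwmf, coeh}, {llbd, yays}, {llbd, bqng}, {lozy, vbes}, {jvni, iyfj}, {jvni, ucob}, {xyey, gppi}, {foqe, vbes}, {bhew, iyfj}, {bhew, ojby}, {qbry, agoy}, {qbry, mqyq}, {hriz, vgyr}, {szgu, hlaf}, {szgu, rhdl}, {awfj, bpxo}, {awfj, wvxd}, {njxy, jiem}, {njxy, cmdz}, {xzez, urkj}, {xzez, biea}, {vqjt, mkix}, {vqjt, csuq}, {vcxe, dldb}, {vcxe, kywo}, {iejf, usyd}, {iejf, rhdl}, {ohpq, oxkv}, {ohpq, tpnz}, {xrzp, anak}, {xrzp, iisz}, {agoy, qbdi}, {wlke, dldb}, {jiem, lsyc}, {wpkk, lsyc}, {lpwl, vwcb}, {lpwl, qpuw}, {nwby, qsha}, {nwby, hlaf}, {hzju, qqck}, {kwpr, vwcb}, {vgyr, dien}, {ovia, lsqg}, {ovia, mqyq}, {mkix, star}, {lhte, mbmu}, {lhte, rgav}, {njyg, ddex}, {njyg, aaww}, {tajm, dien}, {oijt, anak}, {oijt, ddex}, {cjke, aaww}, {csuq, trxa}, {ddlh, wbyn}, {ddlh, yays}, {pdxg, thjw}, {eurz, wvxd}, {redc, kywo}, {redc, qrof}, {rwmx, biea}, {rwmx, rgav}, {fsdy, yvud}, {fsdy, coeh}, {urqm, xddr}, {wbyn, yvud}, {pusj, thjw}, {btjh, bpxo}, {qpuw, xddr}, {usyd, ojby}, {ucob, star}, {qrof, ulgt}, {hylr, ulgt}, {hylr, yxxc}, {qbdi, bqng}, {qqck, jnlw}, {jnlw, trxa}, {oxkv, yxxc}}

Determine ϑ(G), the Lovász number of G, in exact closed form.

103*cos(pi/103)/(cos(pi/103) + 1)

Vertex clbi has 2 neighbors: xyey, wlke.
Vertex bqng has 2 neighbors: llbd, qbdi.
N(mbmu) = {hayo, lhte}, |N(mbmu)| = 2.
deg(jvni) = 2; N(jvni) = {iyfj, ucob}.
deg(v) = 2 for all v (|V|=103); the odd cycle C_{103}.
spec(A) ≈ [2.0, 1.9963, 1.9851, 1.9666, 1.9408, 1.9077, 1.8675, 1.8204, 1.7665, 1.7061, 1.6393, 1.5664, 1.4876, 1.4034, 1.3139, 1.2195, 1.1206, 1.0176, 0.9107, 0.8004, 0.6872, 0.5714, 0.4535, 0.3339, 0.2131, 0.0915, -0.0305, -0.1524, -0.2736, -0.3939, -0.5127, -0.6296, -0.7442, -0.856, -0.9646, -1.0696, -1.1706, -1.2673, -1.3593, -1.4462, -1.5277, -1.6036, -1.6735, -1.7371, -1.7943, -1.8448, -1.8885, -1.9251, -1.9546, -1.9768, -1.9916, -1.9991] (distinct, 4 d.p.).
With N=103: ϑ(G) = 103·(-(-1)*2*cos(pi/103))/(2−(-2*cos(pi/103))) = 103*cos(pi/103)/(cos(pi/103) + 1).
ϑ(G) ≈ 51.488020.
Lovász sandwich 51 ≤ 103*cos(pi/103)/(cos(pi/103) + 1) ≤ 52: both strict.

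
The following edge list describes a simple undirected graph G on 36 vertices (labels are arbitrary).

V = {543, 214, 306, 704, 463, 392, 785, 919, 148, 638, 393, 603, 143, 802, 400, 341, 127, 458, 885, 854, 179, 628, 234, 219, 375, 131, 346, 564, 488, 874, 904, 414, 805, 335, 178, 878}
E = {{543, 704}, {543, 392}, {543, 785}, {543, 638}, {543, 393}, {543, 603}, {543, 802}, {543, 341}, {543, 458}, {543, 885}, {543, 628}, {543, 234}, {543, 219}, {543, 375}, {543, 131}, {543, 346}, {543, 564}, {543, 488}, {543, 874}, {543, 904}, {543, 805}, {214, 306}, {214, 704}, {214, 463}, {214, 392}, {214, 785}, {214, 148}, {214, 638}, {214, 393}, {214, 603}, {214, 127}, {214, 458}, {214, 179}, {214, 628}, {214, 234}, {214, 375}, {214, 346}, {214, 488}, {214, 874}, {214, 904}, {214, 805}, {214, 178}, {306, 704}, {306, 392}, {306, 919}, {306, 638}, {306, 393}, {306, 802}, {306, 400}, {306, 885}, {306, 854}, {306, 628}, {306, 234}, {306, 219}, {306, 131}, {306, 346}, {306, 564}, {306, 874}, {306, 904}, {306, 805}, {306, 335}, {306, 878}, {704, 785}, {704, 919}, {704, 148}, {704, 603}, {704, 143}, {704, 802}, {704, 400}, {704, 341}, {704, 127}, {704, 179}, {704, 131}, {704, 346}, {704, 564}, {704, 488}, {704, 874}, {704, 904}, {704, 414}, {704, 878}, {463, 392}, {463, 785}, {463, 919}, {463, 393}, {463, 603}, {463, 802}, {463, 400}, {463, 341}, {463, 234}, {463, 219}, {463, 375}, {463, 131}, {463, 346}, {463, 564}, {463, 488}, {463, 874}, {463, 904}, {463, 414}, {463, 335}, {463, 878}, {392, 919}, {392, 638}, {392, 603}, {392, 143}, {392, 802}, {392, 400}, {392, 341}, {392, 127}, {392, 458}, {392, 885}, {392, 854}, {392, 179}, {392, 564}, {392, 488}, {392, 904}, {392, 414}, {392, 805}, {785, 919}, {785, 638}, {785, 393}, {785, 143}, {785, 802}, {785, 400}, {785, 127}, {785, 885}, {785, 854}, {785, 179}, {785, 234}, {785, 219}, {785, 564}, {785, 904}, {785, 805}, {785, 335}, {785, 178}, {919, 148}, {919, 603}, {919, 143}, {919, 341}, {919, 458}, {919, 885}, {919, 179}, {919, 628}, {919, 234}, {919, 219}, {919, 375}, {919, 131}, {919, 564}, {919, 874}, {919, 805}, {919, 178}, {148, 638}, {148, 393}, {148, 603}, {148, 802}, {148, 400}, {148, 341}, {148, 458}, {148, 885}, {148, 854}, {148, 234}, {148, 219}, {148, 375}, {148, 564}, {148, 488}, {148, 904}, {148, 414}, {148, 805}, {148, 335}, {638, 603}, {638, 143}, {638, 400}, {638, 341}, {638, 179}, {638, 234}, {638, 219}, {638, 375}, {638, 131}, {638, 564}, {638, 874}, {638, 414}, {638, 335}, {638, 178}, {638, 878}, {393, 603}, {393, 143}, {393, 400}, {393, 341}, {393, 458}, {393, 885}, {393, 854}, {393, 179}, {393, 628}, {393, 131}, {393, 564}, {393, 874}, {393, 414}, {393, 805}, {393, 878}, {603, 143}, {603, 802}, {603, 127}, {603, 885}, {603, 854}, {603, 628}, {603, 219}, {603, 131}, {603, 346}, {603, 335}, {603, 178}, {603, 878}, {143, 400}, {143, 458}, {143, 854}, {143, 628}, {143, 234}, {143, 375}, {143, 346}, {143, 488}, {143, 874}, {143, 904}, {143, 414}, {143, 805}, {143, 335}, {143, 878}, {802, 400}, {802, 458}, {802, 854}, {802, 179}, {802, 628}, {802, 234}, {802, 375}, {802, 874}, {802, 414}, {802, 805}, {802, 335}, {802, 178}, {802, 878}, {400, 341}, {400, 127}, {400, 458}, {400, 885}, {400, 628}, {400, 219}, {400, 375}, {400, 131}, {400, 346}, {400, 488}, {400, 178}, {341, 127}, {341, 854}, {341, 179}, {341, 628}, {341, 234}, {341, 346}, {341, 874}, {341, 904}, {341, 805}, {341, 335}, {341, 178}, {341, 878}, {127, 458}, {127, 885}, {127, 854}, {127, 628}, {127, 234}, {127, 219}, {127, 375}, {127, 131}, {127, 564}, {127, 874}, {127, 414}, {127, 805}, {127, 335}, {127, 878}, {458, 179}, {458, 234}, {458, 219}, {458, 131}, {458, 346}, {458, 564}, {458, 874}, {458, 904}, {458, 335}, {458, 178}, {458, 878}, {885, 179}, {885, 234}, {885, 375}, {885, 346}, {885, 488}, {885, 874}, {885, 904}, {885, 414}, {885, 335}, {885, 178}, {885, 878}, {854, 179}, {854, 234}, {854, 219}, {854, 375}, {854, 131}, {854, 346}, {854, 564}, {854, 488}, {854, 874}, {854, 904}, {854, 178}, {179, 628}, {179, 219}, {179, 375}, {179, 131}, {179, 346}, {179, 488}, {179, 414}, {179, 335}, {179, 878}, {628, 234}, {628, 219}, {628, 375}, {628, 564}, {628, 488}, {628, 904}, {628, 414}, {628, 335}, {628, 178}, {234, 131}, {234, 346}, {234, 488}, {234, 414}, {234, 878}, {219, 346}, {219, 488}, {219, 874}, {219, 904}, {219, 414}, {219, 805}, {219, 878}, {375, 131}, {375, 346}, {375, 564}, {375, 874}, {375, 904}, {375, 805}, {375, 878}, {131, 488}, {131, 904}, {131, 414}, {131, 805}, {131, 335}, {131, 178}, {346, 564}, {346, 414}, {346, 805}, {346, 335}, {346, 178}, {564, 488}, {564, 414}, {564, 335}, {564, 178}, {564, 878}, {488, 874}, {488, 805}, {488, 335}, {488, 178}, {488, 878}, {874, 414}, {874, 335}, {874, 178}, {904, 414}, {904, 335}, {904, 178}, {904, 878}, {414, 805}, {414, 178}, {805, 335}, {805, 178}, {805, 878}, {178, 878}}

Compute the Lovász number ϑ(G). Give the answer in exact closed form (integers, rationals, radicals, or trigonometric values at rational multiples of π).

Vertex 885 has 21 neighbors: 543, 306, 392, 785, 919, 148, 393, 603, 400, 127, 179, 234, 375, 346, 488, 874, 904, 414, 335, 178, 878.
Vertex 874 has 21 neighbors: 543, 214, 306, 704, 463, 919, 638, 393, 143, 802, 341, 127, 458, 885, 854, 219, 375, 488, 414, 335, 178.
deg(628) = 21; N(628) = {543, 214, 306, 919, 393, 603, 143, 802, 400, 341, 127, 179, 234, 219, 375, 564, 488, 904, 414, 335, 178}.
deg(393) = 21; N(393) = {543, 214, 306, 463, 785, 148, 603, 143, 400, 341, 458, 885, 854, 179, 628, 131, 564, 874, 414, 805, 878}.
Regular of degree 21 on 36 vertices: Kneser-type, 2-subsets of [9].
Distinct eigenvalues (to 4 d.p.): [21.0, 1.0, -6.0].
Lovász: ϑ = −36(-6)/(21+-1*(-6)) = 8.
= 8.00000000… (decimal).

8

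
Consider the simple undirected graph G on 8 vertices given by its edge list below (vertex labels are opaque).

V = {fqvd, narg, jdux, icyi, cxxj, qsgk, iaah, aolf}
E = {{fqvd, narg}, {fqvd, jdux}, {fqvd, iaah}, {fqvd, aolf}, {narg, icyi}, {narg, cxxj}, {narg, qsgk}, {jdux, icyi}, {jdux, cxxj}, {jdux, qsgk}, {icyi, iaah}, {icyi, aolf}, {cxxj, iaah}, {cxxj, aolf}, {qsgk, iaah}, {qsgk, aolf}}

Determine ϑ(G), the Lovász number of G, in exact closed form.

4

N(cxxj) = {narg, jdux, iaah, aolf}, |N(cxxj)| = 4.
deg(jdux) = 4; N(jdux) = {fqvd, icyi, cxxj, qsgk}.
deg(aolf) = 4; N(aolf) = {fqvd, icyi, cxxj, qsgk}.
N(narg) = {fqvd, icyi, cxxj, qsgk}, |N(narg)| = 4.
2 parts of sizes [4, 4]; α(G) = 4 = ϑ (perfect).
ϑ(G) ≈ 4.0000.
α=4, χ(Ḡ)=4; ϑ=4 lies between (collapsed).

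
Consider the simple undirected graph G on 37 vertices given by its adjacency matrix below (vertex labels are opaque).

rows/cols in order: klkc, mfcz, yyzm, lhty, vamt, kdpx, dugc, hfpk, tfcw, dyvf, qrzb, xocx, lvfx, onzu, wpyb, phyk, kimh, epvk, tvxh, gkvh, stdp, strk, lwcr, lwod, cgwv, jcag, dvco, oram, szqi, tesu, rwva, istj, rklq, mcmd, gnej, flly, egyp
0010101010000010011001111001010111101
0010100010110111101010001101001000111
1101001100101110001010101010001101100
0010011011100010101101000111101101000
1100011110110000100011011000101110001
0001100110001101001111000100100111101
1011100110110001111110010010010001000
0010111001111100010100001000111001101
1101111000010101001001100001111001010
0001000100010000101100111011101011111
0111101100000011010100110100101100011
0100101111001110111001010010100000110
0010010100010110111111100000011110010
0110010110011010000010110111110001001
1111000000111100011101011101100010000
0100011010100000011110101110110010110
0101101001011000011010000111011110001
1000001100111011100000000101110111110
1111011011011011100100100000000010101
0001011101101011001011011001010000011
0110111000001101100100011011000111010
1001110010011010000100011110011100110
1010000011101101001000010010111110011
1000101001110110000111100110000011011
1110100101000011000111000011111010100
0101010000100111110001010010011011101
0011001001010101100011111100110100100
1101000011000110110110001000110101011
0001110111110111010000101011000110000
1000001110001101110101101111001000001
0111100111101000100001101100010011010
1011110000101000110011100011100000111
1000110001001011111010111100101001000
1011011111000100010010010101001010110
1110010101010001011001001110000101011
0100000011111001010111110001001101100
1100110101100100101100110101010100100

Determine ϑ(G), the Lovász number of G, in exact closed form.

sqrt(37)

Vertex cgwv has 18 neighbors: klkc, mfcz, yyzm, vamt, hfpk, dyvf, wpyb, phyk, gkvh, stdp, strk, dvco, oram, szqi, tesu, rwva, rklq, gnej.
deg(rklq) = 18; N(rklq) = {klkc, vamt, kdpx, dyvf, lvfx, wpyb, phyk, kimh, epvk, tvxh, stdp, lwcr, lwod, cgwv, jcag, szqi, rwva, mcmd}.
Vertex jcag has 18 neighbors: mfcz, lhty, kdpx, qrzb, onzu, wpyb, phyk, kimh, epvk, strk, lwod, dvco, tesu, rwva, rklq, mcmd, gnej, egyp.
deg(istj) = 18; N(istj) = {klkc, yyzm, lhty, vamt, kdpx, qrzb, lvfx, kimh, epvk, stdp, strk, lwcr, dvco, oram, szqi, gnej, flly, egyp}.
Regular of degree 18 on 37 vertices: SR(37,18,8,9) — a Paley graph.
The 3 distinct eigenvalues: [18.0, 2.54138, -3.54138].
Lovász: ϑ = −37(-sqrt(37)/2 - 1/2)/(18+-(-sqrt(37)/2 - 1/2)) = sqrt(37).
≈ 6.08276253 (to 8 d.p.).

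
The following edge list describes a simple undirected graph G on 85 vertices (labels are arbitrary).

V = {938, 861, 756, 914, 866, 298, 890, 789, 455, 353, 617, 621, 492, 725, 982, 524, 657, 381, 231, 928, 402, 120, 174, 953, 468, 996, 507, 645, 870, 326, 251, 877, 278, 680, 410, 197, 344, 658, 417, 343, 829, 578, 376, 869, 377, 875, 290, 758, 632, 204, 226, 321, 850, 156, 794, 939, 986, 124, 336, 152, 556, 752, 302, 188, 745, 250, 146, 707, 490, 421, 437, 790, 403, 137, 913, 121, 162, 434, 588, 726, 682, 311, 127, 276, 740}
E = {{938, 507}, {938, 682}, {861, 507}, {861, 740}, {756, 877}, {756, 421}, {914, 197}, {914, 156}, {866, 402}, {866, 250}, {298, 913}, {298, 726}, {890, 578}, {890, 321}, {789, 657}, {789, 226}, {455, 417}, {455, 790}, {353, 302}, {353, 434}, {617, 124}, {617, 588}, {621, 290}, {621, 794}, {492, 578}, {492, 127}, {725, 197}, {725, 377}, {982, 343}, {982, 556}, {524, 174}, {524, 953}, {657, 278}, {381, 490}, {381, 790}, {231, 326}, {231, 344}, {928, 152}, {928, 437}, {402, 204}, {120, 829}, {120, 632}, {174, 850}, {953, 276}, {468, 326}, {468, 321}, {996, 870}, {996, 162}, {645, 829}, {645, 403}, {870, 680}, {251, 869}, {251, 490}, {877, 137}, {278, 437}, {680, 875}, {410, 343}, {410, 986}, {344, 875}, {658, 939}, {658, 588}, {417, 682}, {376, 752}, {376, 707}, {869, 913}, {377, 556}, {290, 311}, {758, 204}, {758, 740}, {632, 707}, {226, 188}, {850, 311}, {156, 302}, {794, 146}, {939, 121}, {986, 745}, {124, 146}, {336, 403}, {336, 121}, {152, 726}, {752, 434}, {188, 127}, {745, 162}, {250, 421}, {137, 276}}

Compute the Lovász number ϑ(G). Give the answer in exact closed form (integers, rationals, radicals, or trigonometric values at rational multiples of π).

N(434) = {353, 752}, |N(434)| = 2.
N(410) = {343, 986}, |N(410)| = 2.
Vertex 137 has 2 neighbors: 877, 276.
Vertex 928 has 2 neighbors: 152, 437.
G on 85 vertices is 2-regular; this is C_{85}, the 85-cycle.
Distinct eigenvalues (to 3 d.p.): [2.0, 1.995, 1.978, 1.951, 1.913, 1.865, 1.806, 1.738, 1.66, 1.573, 1.478, 1.374, 1.263, 1.145, 1.021, 0.891, 0.757, 0.618, 0.476, 0.331, 0.185, 0.037, -0.111, -0.258, -0.404, -0.547, -0.688, -0.825, -0.957, -1.084, -1.205, -1.32, -1.427, -1.527, -1.618, -1.7, -1.774, -1.837, -1.89, -1.933, -1.966, -1.988, -1.999].
λ_max=2, λ_min=-2*cos(pi/85); ϑ = −85·λ_min/(λ_max−λ_min) = 85*cos(pi/85)/(cos(pi/85) + 1).
≈ 42.485482571 (to 9 d.p.).
α=42, χ(Ḡ)=43; ϑ=85*cos(pi/85)/(cos(pi/85) + 1) lies between (both strict).

85*cos(pi/85)/(cos(pi/85) + 1)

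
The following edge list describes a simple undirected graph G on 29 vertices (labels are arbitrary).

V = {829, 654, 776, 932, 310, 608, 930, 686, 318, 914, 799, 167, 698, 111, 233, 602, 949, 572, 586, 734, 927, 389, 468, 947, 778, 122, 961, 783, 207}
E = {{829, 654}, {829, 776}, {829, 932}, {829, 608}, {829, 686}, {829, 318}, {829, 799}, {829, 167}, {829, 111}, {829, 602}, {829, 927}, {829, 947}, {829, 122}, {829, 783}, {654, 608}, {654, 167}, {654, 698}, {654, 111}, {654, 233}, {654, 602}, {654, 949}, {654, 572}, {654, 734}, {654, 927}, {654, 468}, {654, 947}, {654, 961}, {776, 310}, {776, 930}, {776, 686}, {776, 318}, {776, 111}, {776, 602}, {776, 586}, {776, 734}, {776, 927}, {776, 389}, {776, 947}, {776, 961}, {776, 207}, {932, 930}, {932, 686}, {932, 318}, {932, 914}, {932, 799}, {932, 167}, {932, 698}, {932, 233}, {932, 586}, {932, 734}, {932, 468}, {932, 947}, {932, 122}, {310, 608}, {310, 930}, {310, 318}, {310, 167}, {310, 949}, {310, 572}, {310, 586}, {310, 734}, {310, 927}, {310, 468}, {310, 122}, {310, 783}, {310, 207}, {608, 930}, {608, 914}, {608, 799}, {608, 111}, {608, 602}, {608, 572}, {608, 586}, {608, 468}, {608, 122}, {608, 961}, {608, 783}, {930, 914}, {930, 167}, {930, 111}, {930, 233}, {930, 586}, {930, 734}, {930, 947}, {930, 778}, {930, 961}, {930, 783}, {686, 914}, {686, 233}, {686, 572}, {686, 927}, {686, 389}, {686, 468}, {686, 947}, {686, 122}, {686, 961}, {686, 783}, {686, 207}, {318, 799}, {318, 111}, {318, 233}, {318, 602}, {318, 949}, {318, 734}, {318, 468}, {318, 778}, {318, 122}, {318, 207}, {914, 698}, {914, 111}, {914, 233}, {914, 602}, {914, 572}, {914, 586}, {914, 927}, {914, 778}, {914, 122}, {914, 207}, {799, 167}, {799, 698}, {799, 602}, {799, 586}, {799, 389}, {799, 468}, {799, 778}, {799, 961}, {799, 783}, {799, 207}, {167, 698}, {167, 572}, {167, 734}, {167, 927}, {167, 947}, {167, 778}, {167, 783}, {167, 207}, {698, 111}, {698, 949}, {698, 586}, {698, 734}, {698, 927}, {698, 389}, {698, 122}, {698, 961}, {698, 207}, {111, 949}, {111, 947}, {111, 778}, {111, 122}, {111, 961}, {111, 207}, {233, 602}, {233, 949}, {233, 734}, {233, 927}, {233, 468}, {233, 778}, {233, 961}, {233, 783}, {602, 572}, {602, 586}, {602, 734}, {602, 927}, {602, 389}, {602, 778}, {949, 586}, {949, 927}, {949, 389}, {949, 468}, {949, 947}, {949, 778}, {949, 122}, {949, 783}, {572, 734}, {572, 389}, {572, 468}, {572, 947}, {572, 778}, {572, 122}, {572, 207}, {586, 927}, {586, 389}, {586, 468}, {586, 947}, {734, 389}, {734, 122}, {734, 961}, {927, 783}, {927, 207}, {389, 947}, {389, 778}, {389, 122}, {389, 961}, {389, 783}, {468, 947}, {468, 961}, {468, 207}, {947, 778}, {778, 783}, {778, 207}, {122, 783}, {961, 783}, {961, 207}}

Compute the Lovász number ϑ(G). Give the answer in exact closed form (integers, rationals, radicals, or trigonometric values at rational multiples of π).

Vertex 776 has 14 neighbors: 829, 310, 930, 686, 318, 111, 602, 586, 734, 927, 389, 947, 961, 207.
deg(602) = 14; N(602) = {829, 654, 776, 608, 318, 914, 799, 233, 572, 586, 734, 927, 389, 778}.
N(914) = {932, 608, 930, 686, 698, 111, 233, 602, 572, 586, 927, 778, 122, 207}, |N(914)| = 14.
N(167) = {829, 654, 932, 310, 930, 799, 698, 572, 734, 927, 947, 778, 783, 207}, |N(167)| = 14.
Regular of degree 14 on 29 vertices: strongly regular (29,14,6,7).
spec(A) ≈ [14.0, 2.19258, -3.19258] (distinct, 5 d.p.).
ϑ = −N·λ_min/(λ_max−λ_min) = −29·(-sqrt(29)/2 - 1/2)/(14−(-sqrt(29)/2 - 1/2)) = sqrt(29).
ϑ(G) ≈ 5.38516481.

sqrt(29)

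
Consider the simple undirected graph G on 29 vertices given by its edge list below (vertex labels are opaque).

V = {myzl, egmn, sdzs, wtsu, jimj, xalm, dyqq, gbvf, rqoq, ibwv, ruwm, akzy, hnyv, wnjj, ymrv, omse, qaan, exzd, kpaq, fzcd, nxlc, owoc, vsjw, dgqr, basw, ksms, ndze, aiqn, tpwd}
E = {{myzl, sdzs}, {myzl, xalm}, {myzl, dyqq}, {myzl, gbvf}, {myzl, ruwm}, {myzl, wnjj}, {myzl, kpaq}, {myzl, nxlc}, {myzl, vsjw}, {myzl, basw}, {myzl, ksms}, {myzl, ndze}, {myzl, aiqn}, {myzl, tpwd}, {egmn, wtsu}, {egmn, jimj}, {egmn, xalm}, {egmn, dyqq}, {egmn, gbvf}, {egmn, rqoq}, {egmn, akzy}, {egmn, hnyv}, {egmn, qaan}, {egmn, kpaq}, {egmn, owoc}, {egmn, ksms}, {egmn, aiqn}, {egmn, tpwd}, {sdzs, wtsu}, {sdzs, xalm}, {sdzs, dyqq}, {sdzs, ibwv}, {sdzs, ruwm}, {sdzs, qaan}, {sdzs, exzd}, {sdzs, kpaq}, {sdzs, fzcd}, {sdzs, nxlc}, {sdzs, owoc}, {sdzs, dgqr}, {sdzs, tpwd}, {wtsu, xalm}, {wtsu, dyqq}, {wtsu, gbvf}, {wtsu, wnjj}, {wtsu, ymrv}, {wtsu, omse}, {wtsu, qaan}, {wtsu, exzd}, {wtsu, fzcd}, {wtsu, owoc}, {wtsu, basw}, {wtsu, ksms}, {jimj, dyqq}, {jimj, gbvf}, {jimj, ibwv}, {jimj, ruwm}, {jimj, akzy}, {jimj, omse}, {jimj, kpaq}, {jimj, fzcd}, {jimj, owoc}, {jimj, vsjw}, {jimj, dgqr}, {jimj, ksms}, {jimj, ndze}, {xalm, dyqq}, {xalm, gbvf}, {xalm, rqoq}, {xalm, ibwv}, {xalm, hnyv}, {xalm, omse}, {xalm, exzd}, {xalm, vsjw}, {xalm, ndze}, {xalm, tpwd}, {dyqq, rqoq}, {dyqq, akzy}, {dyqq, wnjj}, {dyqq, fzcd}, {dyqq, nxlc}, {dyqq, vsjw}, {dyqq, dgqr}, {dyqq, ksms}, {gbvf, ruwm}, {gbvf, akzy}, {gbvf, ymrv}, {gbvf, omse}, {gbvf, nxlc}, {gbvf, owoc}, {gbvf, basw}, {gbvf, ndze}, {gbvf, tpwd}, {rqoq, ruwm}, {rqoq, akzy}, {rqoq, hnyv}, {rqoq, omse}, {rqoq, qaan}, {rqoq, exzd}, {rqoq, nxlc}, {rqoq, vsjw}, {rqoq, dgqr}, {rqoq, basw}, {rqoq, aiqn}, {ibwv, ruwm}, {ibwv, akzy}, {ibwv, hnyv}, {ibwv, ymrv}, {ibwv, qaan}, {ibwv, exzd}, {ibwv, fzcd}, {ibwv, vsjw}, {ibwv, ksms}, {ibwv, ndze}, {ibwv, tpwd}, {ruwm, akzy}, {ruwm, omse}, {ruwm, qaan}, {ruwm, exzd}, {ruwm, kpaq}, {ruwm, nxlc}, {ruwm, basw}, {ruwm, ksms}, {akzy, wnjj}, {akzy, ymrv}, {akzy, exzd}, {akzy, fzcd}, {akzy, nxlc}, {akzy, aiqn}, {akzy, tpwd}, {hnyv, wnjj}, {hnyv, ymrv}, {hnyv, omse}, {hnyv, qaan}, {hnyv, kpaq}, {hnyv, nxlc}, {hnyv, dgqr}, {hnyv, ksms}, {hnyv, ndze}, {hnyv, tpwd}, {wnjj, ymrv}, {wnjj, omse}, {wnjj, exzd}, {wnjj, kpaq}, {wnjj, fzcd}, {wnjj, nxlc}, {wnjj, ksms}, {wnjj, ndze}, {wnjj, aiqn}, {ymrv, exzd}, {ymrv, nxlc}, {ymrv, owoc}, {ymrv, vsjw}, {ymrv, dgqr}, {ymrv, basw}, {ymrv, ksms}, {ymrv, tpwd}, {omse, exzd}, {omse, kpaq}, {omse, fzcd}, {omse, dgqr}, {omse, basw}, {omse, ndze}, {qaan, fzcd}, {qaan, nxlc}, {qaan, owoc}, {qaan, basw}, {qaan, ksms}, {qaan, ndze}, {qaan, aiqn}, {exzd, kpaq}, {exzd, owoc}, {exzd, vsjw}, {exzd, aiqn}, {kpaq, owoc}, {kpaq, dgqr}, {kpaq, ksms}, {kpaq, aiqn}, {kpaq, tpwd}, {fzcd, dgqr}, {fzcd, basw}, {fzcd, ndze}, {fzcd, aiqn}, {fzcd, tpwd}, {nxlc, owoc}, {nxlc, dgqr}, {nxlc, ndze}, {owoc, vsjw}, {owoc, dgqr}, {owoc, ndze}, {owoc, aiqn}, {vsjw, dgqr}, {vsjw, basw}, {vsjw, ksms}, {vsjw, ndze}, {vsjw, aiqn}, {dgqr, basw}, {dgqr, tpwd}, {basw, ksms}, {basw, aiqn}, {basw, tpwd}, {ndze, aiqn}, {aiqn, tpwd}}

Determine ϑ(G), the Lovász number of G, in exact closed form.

sqrt(29)

Vertex owoc has 14 neighbors: egmn, sdzs, wtsu, jimj, gbvf, ymrv, qaan, exzd, kpaq, nxlc, vsjw, dgqr, ndze, aiqn.
deg(aiqn) = 14; N(aiqn) = {myzl, egmn, rqoq, akzy, wnjj, qaan, exzd, kpaq, fzcd, owoc, vsjw, basw, ndze, tpwd}.
N(rqoq) = {egmn, xalm, dyqq, ruwm, akzy, hnyv, omse, qaan, exzd, nxlc, vsjw, dgqr, basw, aiqn}, |N(rqoq)| = 14.
deg(wnjj) = 14; N(wnjj) = {myzl, wtsu, dyqq, akzy, hnyv, ymrv, omse, exzd, kpaq, fzcd, nxlc, ksms, ndze, aiqn}.
14-regular, N=29; Paley(29): SR with (k,λ,μ)=(14,6,7).
The 3 distinct eigenvalues: [14.0, 2.193, -3.193].
Lovász: ϑ = −29(-sqrt(29)/2 - 1/2)/(14+-(-sqrt(29)/2 - 1/2)) = sqrt(29).
ϑ(G) ≈ 5.38516481.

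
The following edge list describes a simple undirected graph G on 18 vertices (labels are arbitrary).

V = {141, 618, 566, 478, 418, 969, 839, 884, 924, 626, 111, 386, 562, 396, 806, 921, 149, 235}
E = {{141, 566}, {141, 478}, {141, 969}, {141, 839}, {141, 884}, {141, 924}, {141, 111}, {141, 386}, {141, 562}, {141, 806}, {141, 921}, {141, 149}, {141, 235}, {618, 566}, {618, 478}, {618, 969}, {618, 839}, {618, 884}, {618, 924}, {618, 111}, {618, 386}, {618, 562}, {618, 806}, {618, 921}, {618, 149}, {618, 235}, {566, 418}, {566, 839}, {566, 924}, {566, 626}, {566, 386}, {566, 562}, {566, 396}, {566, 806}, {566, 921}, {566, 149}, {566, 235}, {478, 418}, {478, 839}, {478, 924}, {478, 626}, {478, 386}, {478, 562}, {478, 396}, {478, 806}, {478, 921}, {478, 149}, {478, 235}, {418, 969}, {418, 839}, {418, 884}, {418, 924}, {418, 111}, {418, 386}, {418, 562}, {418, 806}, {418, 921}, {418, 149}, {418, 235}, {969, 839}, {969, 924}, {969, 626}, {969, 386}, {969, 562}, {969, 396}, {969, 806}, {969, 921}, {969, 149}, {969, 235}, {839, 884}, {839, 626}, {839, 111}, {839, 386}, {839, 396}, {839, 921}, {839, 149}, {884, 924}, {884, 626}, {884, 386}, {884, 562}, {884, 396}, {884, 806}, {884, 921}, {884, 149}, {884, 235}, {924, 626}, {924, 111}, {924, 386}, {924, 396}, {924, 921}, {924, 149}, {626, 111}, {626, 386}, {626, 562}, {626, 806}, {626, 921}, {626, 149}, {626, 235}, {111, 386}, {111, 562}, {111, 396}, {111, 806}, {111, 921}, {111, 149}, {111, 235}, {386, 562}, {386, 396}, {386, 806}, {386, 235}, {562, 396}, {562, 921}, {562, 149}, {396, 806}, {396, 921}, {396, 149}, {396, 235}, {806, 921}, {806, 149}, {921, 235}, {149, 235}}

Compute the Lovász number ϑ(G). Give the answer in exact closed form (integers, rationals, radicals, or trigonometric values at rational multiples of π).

5

N(149) = {141, 618, 566, 478, 418, 969, 839, 884, 924, 626, 111, 562, 396, 806, 235}, |N(149)| = 15.
N(478) = {141, 618, 418, 839, 924, 626, 386, 562, 396, 806, 921, 149, 235}, |N(478)| = 13.
N(969) = {141, 618, 418, 839, 924, 626, 386, 562, 396, 806, 921, 149, 235}, |N(969)| = 13.
Vertex 386 has 15 neighbors: 141, 618, 566, 478, 418, 969, 839, 884, 924, 626, 111, 562, 396, 806, 235.
Complete multipartite on [5, 5, 5, 3]: sandwich collapses at ϑ=5.
ϑ(G) ≈ 5.000000000.
Check 5 ≤ 5 ≤ 5: collapsed.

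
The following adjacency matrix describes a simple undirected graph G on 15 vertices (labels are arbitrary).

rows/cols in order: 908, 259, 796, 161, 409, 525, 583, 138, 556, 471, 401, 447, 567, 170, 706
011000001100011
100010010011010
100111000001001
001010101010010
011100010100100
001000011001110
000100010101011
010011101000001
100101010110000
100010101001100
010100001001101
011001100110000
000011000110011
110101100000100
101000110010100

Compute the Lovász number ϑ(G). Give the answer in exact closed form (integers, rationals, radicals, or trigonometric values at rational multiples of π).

5

deg(471) = 6; N(471) = {908, 409, 583, 556, 447, 567}.
deg(556) = 6; N(556) = {908, 161, 525, 138, 471, 401}.
deg(138) = 6; N(138) = {259, 409, 525, 583, 556, 706}.
deg(447) = 6; N(447) = {259, 796, 525, 583, 471, 401}.
15-vertex 6-regular graph: this is K(6,2), the Kneser graph.
The 3 distinct eigenvalues: [6.0, 1.0, -3.0].
−15·(-3) / ((6)−(-3)) = 5 = ϑ(G).
= 5.000000000… (decimal).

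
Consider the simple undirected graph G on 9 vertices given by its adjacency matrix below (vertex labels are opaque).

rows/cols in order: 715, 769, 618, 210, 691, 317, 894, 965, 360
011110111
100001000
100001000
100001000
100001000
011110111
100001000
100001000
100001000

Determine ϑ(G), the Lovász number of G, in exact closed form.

N(317) = {769, 618, 210, 691, 894, 965, 360}, |N(317)| = 7.
N(618) = {715, 317}, |N(618)| = 2.
Vertex 965 has 2 neighbors: 715, 317.
deg(894) = 2; N(894) = {715, 317}.
K_{7,2} (perfect); ϑ(G) = α(G) = max{7,2} = 7.
ϑ(G) ≈ 7.0000000.
α=7, χ(Ḡ)=7; ϑ=7 lies between (collapsed).

7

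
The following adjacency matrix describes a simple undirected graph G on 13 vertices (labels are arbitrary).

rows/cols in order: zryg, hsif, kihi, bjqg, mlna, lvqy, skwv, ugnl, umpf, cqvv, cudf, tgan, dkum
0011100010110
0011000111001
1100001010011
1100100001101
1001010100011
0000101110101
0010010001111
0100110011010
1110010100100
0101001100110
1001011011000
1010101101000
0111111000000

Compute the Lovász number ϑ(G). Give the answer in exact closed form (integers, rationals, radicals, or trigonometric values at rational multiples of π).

Vertex lvqy has 6 neighbors: mlna, skwv, ugnl, umpf, cudf, dkum.
deg(zryg) = 6; N(zryg) = {kihi, bjqg, mlna, umpf, cudf, tgan}.
deg(bjqg) = 6; N(bjqg) = {zryg, hsif, mlna, cqvv, cudf, dkum}.
N(tgan) = {zryg, kihi, mlna, skwv, ugnl, cqvv}, |N(tgan)| = 6.
Every vertex has degree 6 (N=13); Paley(13): SR with (k,λ,μ)=(6,2,3).
spec(A) ≈ [6.0, 1.30278, -2.30278] (distinct, 5 d.p.).
Lovász: ϑ = −13(-sqrt(13)/2 - 1/2)/(6+-(-sqrt(13)/2 - 1/2)) = sqrt(13).
ϑ(G) ≈ 3.605551.

sqrt(13)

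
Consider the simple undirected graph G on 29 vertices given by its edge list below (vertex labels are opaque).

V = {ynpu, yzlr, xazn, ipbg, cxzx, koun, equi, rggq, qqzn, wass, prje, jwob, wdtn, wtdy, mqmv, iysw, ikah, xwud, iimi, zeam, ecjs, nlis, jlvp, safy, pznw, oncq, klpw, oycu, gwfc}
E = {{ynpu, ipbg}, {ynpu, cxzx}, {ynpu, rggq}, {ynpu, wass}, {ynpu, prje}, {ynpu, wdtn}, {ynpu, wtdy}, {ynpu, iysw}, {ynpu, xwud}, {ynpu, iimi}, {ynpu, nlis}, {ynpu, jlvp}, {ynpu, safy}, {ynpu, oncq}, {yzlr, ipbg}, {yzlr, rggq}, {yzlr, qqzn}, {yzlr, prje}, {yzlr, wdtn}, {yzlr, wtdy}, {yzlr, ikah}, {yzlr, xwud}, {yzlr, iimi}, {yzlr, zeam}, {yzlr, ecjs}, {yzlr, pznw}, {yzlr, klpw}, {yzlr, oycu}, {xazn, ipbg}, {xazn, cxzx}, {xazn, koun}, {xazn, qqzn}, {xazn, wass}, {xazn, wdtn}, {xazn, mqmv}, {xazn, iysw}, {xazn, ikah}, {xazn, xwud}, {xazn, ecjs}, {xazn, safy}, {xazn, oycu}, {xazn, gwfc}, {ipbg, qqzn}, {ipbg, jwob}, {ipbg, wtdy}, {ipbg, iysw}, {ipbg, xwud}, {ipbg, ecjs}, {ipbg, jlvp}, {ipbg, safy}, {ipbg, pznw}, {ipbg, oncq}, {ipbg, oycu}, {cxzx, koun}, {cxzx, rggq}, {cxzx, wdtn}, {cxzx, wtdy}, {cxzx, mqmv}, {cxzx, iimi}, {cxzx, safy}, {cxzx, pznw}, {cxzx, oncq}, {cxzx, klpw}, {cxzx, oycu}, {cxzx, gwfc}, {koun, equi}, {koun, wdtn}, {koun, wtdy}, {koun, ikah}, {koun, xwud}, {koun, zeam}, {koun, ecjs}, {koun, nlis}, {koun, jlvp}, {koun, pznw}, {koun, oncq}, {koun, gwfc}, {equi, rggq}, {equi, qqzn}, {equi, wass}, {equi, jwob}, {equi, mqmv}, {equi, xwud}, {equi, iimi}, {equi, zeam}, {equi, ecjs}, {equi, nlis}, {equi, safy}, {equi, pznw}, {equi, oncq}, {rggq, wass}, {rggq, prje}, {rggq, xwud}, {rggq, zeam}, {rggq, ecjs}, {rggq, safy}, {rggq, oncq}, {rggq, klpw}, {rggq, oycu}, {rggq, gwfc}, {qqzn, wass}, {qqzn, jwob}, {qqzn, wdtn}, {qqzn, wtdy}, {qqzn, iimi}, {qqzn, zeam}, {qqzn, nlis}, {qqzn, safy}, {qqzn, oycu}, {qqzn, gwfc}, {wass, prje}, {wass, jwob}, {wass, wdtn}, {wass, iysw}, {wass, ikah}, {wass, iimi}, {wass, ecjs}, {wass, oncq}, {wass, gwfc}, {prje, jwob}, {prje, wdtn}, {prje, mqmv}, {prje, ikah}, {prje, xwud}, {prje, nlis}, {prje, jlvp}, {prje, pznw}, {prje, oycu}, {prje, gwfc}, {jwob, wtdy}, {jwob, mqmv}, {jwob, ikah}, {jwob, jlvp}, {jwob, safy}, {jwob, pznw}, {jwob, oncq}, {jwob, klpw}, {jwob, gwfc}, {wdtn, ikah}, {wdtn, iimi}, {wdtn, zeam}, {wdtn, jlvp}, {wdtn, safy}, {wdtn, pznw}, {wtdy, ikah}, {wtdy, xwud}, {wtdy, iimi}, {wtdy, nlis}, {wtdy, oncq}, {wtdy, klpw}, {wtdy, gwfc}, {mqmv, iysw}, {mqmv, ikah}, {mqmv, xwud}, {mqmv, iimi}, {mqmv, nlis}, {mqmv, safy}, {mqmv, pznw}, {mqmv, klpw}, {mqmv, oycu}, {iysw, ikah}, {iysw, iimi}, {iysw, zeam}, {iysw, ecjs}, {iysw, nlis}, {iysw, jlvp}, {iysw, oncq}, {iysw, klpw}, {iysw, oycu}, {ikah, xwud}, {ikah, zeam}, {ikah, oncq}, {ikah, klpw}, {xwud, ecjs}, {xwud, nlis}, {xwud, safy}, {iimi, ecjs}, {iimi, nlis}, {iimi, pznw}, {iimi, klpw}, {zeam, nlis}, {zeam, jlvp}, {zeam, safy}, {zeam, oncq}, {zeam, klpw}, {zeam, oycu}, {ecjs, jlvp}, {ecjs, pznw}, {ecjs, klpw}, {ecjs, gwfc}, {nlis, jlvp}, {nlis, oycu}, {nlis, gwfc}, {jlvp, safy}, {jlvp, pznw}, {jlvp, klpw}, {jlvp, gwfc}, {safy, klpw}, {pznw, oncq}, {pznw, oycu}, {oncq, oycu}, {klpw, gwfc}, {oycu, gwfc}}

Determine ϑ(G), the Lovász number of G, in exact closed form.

sqrt(29)

N(zeam) = {yzlr, koun, equi, rggq, qqzn, wdtn, iysw, ikah, nlis, jlvp, safy, oncq, klpw, oycu}, |N(zeam)| = 14.
N(jwob) = {ipbg, equi, qqzn, wass, prje, wtdy, mqmv, ikah, jlvp, safy, pznw, oncq, klpw, gwfc}, |N(jwob)| = 14.
N(ecjs) = {yzlr, xazn, ipbg, koun, equi, rggq, wass, iysw, xwud, iimi, jlvp, pznw, klpw, gwfc}, |N(ecjs)| = 14.
Vertex iimi has 14 neighbors: ynpu, yzlr, cxzx, equi, qqzn, wass, wdtn, wtdy, mqmv, iysw, ecjs, nlis, pznw, klpw.
Every vertex has degree 14 (N=29); SR(29,14,6,7) — a Paley graph.
spec(A) ≈ [14.0, 2.192582, -3.192582] (distinct, 6 d.p.).
λ_max=14, λ_min=-sqrt(29)/2 - 1/2; ϑ = −29·λ_min/(λ_max−λ_min) = sqrt(29).
= 5.385165… (decimal).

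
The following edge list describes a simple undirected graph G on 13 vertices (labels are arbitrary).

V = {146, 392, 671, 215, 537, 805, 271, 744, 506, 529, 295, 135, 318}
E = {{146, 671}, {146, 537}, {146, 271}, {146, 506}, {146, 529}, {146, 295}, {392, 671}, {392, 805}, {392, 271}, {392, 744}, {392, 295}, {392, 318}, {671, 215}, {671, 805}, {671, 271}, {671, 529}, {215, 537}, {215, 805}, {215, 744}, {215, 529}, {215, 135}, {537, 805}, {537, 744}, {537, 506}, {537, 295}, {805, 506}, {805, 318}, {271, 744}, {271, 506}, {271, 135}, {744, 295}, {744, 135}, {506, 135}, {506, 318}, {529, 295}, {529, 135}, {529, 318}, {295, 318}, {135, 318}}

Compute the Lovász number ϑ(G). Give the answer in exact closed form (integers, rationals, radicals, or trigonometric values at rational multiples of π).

deg(318) = 6; N(318) = {392, 805, 506, 529, 295, 135}.
deg(295) = 6; N(295) = {146, 392, 537, 744, 529, 318}.
deg(215) = 6; N(215) = {671, 537, 805, 744, 529, 135}.
deg(529) = 6; N(529) = {146, 671, 215, 295, 135, 318}.
G on 13 vertices is 6-regular; strongly regular (13,6,2,3).
spec(A) ≈ [6.0, 1.303, -2.303] (distinct, 3 d.p.).
λ_max=6, λ_min=-sqrt(13)/2 - 1/2; ϑ = −13·λ_min/(λ_max−λ_min) = sqrt(13).
ϑ(G) ≈ 3.605551275.

sqrt(13)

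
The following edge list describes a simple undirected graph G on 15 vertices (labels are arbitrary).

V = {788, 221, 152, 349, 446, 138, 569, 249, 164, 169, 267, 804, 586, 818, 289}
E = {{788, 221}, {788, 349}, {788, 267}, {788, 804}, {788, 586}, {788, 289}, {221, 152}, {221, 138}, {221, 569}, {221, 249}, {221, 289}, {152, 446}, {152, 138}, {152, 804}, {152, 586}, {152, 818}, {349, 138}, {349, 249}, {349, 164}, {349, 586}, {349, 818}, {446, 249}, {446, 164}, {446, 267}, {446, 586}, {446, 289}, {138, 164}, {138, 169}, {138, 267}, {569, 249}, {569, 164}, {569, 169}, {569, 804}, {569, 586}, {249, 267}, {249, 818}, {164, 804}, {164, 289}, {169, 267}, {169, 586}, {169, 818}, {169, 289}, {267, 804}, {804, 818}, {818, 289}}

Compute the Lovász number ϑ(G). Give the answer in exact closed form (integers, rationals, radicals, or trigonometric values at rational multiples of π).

Vertex 138 has 6 neighbors: 221, 152, 349, 164, 169, 267.
Vertex 249 has 6 neighbors: 221, 349, 446, 569, 267, 818.
deg(446) = 6; N(446) = {152, 249, 164, 267, 586, 289}.
N(788) = {221, 349, 267, 804, 586, 289}, |N(788)| = 6.
G on 15 vertices is 6-regular; Kneser-type, 2-subsets of [6].
spec(A) ≈ [6.0, 1.0, -3.0] (distinct, 3 d.p.).
ϑ = −N·λ_min/(λ_max−λ_min) = −15·(-3)/(6−(-3)) = 5.
= 5.000000… (decimal).

5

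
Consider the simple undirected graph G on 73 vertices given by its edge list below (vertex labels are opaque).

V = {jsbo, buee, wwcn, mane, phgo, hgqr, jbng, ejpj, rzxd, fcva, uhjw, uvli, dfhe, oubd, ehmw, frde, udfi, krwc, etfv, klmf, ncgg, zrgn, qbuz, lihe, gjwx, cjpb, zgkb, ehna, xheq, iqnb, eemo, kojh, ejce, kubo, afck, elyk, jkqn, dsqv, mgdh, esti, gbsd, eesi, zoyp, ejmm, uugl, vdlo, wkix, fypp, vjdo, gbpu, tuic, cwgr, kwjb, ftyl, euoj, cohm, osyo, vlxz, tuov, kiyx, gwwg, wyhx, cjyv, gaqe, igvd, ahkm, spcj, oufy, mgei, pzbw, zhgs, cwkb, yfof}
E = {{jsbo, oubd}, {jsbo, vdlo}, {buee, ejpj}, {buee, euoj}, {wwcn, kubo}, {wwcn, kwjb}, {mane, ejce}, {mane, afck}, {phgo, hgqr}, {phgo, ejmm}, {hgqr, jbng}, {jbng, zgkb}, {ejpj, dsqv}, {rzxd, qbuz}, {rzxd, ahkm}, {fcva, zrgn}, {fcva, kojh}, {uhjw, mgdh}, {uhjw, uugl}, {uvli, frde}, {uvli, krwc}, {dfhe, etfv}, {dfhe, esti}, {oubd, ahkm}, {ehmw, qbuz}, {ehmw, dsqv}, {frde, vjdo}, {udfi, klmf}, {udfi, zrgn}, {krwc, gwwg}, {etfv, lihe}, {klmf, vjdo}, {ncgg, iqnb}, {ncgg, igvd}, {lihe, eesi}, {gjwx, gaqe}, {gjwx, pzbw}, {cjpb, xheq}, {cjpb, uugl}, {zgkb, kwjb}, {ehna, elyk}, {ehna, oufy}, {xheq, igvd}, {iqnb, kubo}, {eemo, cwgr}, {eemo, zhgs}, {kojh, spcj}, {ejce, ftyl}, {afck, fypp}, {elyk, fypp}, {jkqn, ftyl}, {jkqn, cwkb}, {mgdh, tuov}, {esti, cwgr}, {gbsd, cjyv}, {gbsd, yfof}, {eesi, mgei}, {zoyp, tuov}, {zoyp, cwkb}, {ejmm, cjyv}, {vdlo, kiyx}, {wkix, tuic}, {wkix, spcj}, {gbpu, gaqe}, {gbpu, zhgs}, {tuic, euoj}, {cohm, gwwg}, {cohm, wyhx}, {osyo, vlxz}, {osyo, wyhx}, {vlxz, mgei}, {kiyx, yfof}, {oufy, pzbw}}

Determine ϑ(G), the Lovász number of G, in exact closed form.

N(zgkb) = {jbng, kwjb}, |N(zgkb)| = 2.
deg(ftyl) = 2; N(ftyl) = {ejce, jkqn}.
N(spcj) = {kojh, wkix}, |N(spcj)| = 2.
deg(ejce) = 2; N(ejce) = {mane, ftyl}.
G on 73 vertices is 2-regular; this is C_{73}, the 73-cycle.
A has 37 distinct eigenvalues ≈ [2.0, 1.993, 1.97, 1.934, 1.883, 1.818, 1.739, 1.648, 1.544, 1.429, 1.304, 1.169, 1.025, 0.873, 0.715, 0.552, 0.385, 0.215, 0.043, -0.129, -0.3, -0.469, -0.634, -0.795, -0.95, -1.098, -1.237, -1.368, -1.488, -1.598, -1.695, -1.78, -1.852, -1.91, -1.954, -1.983, -1.998].
−73·(-2*cos(pi/73)) / ((2)−(-2*cos(pi/73))) = 73*cos(pi/73)/(cos(pi/73) + 1) = ϑ(G).
ϑ(G) ≈ 36.4830948.
Lovász sandwich 36 ≤ 73*cos(pi/73)/(cos(pi/73) + 1) ≤ 37: both strict.

73*cos(pi/73)/(cos(pi/73) + 1)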